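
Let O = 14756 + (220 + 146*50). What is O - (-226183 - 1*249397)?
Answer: 497856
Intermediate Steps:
O = 22276 (O = 14756 + (220 + 7300) = 14756 + 7520 = 22276)
O - (-226183 - 1*249397) = 22276 - (-226183 - 1*249397) = 22276 - (-226183 - 249397) = 22276 - 1*(-475580) = 22276 + 475580 = 497856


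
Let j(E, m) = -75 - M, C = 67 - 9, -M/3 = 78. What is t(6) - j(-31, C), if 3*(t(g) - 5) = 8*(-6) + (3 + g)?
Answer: -167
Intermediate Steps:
M = -234 (M = -3*78 = -234)
t(g) = -10 + g/3 (t(g) = 5 + (8*(-6) + (3 + g))/3 = 5 + (-48 + (3 + g))/3 = 5 + (-45 + g)/3 = 5 + (-15 + g/3) = -10 + g/3)
C = 58
j(E, m) = 159 (j(E, m) = -75 - 1*(-234) = -75 + 234 = 159)
t(6) - j(-31, C) = (-10 + (1/3)*6) - 1*159 = (-10 + 2) - 159 = -8 - 159 = -167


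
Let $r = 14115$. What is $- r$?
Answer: $-14115$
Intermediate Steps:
$- r = \left(-1\right) 14115 = -14115$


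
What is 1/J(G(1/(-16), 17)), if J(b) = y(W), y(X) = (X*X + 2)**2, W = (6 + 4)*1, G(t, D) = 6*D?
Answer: 1/10404 ≈ 9.6117e-5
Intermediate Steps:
W = 10 (W = 10*1 = 10)
y(X) = (2 + X**2)**2 (y(X) = (X**2 + 2)**2 = (2 + X**2)**2)
J(b) = 10404 (J(b) = (2 + 10**2)**2 = (2 + 100)**2 = 102**2 = 10404)
1/J(G(1/(-16), 17)) = 1/10404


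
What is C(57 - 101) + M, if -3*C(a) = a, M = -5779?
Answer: -17293/3 ≈ -5764.3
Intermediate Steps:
C(a) = -a/3
C(57 - 101) + M = -(57 - 101)/3 - 5779 = -1/3*(-44) - 5779 = 44/3 - 5779 = -17293/3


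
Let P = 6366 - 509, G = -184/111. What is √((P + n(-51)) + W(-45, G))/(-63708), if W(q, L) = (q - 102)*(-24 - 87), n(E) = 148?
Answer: -√22322/63708 ≈ -0.0023452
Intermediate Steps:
G = -184/111 (G = -184*1/111 = -184/111 ≈ -1.6577)
W(q, L) = 11322 - 111*q (W(q, L) = (-102 + q)*(-111) = 11322 - 111*q)
P = 5857
√((P + n(-51)) + W(-45, G))/(-63708) = √((5857 + 148) + (11322 - 111*(-45)))/(-63708) = √(6005 + (11322 + 4995))*(-1/63708) = √(6005 + 16317)*(-1/63708) = √22322*(-1/63708) = -√22322/63708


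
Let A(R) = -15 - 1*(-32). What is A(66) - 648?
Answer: -631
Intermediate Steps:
A(R) = 17 (A(R) = -15 + 32 = 17)
A(66) - 648 = 17 - 648 = -631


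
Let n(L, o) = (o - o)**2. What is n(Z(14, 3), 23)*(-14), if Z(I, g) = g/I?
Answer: 0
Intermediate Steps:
n(L, o) = 0 (n(L, o) = 0**2 = 0)
n(Z(14, 3), 23)*(-14) = 0*(-14) = 0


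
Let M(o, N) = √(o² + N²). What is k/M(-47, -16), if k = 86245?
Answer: 17249*√2465/493 ≈ 1737.1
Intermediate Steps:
M(o, N) = √(N² + o²)
k/M(-47, -16) = 86245/(√((-16)² + (-47)²)) = 86245/(√(256 + 2209)) = 86245/(√2465) = 86245*(√2465/2465) = 17249*√2465/493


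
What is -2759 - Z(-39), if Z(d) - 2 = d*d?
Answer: -4282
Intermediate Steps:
Z(d) = 2 + d**2 (Z(d) = 2 + d*d = 2 + d**2)
-2759 - Z(-39) = -2759 - (2 + (-39)**2) = -2759 - (2 + 1521) = -2759 - 1*1523 = -2759 - 1523 = -4282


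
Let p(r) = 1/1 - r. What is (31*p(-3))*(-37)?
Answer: -4588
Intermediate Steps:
p(r) = 1 - r
(31*p(-3))*(-37) = (31*(1 - 1*(-3)))*(-37) = (31*(1 + 3))*(-37) = (31*4)*(-37) = 124*(-37) = -4588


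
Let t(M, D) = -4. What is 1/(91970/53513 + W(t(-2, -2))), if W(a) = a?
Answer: -53513/122082 ≈ -0.43834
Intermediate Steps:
1/(91970/53513 + W(t(-2, -2))) = 1/(91970/53513 - 4) = 1/(-122082/53513) = -53513/122082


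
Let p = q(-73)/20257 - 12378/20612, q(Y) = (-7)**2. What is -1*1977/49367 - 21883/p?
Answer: 225532112290953479/6164239038493 ≈ 36587.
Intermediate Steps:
q(Y) = 49
p = -124865579/208768642 (p = 49/20257 - 12378/20612 = 49*(1/20257) - 12378*1/20612 = 49/20257 - 6189/10306 = -124865579/208768642 ≈ -0.59811)
-1*1977/49367 - 21883/p = -1*1977/49367 - 21883/(-124865579/208768642) = -1977*1/49367 - 21883*(-208768642/124865579) = -1977/49367 + 4568484192886/124865579 = 225532112290953479/6164239038493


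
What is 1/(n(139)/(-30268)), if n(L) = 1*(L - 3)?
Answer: -7567/34 ≈ -222.56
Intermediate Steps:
n(L) = -3 + L (n(L) = 1*(-3 + L) = -3 + L)
1/(n(139)/(-30268)) = 1/((-3 + 139)/(-30268)) = 1/(136*(-1/30268)) = 1/(-34/7567) = -7567/34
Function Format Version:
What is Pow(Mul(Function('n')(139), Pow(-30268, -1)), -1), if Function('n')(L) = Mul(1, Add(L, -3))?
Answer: Rational(-7567, 34) ≈ -222.56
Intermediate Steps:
Function('n')(L) = Add(-3, L) (Function('n')(L) = Mul(1, Add(-3, L)) = Add(-3, L))
Pow(Mul(Function('n')(139), Pow(-30268, -1)), -1) = Pow(Mul(Add(-3, 139), Pow(-30268, -1)), -1) = Pow(Mul(136, Rational(-1, 30268)), -1) = Pow(Rational(-34, 7567), -1) = Rational(-7567, 34)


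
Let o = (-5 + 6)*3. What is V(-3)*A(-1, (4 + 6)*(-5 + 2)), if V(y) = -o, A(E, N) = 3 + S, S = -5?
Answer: 6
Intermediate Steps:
o = 3 (o = 1*3 = 3)
A(E, N) = -2 (A(E, N) = 3 - 5 = -2)
V(y) = -3 (V(y) = -1*3 = -3)
V(-3)*A(-1, (4 + 6)*(-5 + 2)) = -3*(-2) = 6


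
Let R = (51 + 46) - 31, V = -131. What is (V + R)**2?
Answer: 4225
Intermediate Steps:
R = 66 (R = 97 - 31 = 66)
(V + R)**2 = (-131 + 66)**2 = (-65)**2 = 4225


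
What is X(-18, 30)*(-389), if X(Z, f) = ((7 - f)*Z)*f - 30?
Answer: -4819710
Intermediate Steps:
X(Z, f) = -30 + Z*f*(7 - f) (X(Z, f) = (Z*(7 - f))*f - 30 = Z*f*(7 - f) - 30 = -30 + Z*f*(7 - f))
X(-18, 30)*(-389) = (-30 - 1*(-18)*30² + 7*(-18)*30)*(-389) = (-30 - 1*(-18)*900 - 3780)*(-389) = (-30 + 16200 - 3780)*(-389) = 12390*(-389) = -4819710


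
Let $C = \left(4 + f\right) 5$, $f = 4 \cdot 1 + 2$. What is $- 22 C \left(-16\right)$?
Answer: $17600$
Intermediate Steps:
$f = 6$ ($f = 4 + 2 = 6$)
$C = 50$ ($C = \left(4 + 6\right) 5 = 10 \cdot 5 = 50$)
$- 22 C \left(-16\right) = \left(-22\right) 50 \left(-16\right) = \left(-1100\right) \left(-16\right) = 17600$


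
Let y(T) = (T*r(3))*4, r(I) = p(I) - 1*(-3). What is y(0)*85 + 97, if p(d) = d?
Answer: 97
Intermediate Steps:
r(I) = 3 + I (r(I) = I - 1*(-3) = I + 3 = 3 + I)
y(T) = 24*T (y(T) = (T*(3 + 3))*4 = (T*6)*4 = (6*T)*4 = 24*T)
y(0)*85 + 97 = (24*0)*85 + 97 = 0*85 + 97 = 0 + 97 = 97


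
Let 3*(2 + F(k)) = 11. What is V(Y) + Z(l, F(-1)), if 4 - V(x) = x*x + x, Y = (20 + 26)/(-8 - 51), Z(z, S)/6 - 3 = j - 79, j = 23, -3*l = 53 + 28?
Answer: -1092436/3481 ≈ -313.83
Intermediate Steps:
F(k) = 5/3 (F(k) = -2 + (⅓)*11 = -2 + 11/3 = 5/3)
l = -27 (l = -(53 + 28)/3 = -⅓*81 = -27)
Z(z, S) = -318 (Z(z, S) = 18 + 6*(23 - 79) = 18 + 6*(-56) = 18 - 336 = -318)
Y = -46/59 (Y = 46/(-59) = 46*(-1/59) = -46/59 ≈ -0.77966)
V(x) = 4 - x - x² (V(x) = 4 - (x*x + x) = 4 - (x² + x) = 4 - (x + x²) = 4 + (-x - x²) = 4 - x - x²)
V(Y) + Z(l, F(-1)) = (4 - 1*(-46/59) - (-46/59)²) - 318 = (4 + 46/59 - 1*2116/3481) - 318 = (4 + 46/59 - 2116/3481) - 318 = 14522/3481 - 318 = -1092436/3481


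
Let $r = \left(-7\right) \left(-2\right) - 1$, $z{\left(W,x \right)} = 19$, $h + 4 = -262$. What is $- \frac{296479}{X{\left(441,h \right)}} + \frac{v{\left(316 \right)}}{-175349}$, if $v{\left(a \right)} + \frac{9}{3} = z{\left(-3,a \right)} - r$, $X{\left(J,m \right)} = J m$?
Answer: $\frac{51986944253}{20569489794} \approx 2.5274$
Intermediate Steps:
$h = -266$ ($h = -4 - 262 = -266$)
$r = 13$ ($r = 14 - 1 = 13$)
$v{\left(a \right)} = 3$ ($v{\left(a \right)} = -3 + \left(19 - 13\right) = -3 + 6 = 3$)
$- \frac{296479}{X{\left(441,h \right)}} + \frac{v{\left(316 \right)}}{-175349} = - \frac{296479}{441 \left(-266\right)} + \frac{3}{-175349} = - \frac{296479}{-117306} + 3 \left(- \frac{1}{175349}\right) = \left(-296479\right) \left(- \frac{1}{117306}\right) - \frac{3}{175349} = \frac{296479}{117306} - \frac{3}{175349} = \frac{51986944253}{20569489794}$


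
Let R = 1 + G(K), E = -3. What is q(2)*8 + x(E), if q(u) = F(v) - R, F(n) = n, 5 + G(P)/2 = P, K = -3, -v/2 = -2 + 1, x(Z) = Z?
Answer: 133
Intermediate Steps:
v = 2 (v = -2*(-2 + 1) = -2*(-1) = 2)
G(P) = -10 + 2*P
R = -15 (R = 1 + (-10 + 2*(-3)) = 1 + (-10 - 6) = 1 - 16 = -15)
q(u) = 17 (q(u) = 2 - 1*(-15) = 2 + 15 = 17)
q(2)*8 + x(E) = 17*8 - 3 = 136 - 3 = 133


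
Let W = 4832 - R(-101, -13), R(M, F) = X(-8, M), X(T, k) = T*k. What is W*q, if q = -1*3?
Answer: -12072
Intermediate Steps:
R(M, F) = -8*M
q = -3
W = 4024 (W = 4832 - (-8)*(-101) = 4832 - 1*808 = 4832 - 808 = 4024)
W*q = 4024*(-3) = -12072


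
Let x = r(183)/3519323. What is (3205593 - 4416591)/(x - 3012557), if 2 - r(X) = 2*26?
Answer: 1420631038118/3534053712987 ≈ 0.40198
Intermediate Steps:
r(X) = -50 (r(X) = 2 - 2*26 = 2 - 1*52 = 2 - 52 = -50)
x = -50/3519323 ≈ -1.4207e-5
(3205593 - 4416591)/(x - 3012557) = (3205593 - 4416591)/(-50/3519323 - 3012557) = -1210998/(-10602161138961/3519323) = -1210998*(-3519323/10602161138961) = 1420631038118/3534053712987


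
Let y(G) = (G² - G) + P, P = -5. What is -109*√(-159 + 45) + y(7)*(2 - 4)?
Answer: -74 - 109*I*√114 ≈ -74.0 - 1163.8*I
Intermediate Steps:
y(G) = -5 + G² - G (y(G) = (G² - G) - 5 = -5 + G² - G)
-109*√(-159 + 45) + y(7)*(2 - 4) = -109*√(-159 + 45) + (-5 + 7² - 1*7)*(2 - 4) = -109*I*√114 + (-5 + 49 - 7)*(-2) = -109*I*√114 + 37*(-2) = -109*I*√114 - 74 = -74 - 109*I*√114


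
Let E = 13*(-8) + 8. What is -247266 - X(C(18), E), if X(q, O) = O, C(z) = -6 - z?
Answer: -247170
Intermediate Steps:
E = -96 (E = -104 + 8 = -96)
-247266 - X(C(18), E) = -247266 - 1*(-96) = -247266 + 96 = -247170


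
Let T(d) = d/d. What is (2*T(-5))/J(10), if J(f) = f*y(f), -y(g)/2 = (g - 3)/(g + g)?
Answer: -2/7 ≈ -0.28571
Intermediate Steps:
T(d) = 1
y(g) = -(-3 + g)/g (y(g) = -2*(g - 3)/(g + g) = -2*(-3 + g)/(2*g) = -2*(-3 + g)*1/(2*g) = -(-3 + g)/g)
J(f) = 3 - f (J(f) = f*((3 - f)/f) = 3 - f)
(2*T(-5))/J(10) = (2*1)/(3 - 1*10) = 2/(3 - 10) = 2/(-7) = 2*(-⅐) = -2/7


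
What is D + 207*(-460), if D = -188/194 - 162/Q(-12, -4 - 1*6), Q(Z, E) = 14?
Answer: -64662895/679 ≈ -95233.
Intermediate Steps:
D = -8515/679 (D = -188/194 - 162/14 = -188*1/194 - 162*1/14 = -94/97 - 81/7 = -8515/679 ≈ -12.540)
D + 207*(-460) = -8515/679 + 207*(-460) = -8515/679 - 95220 = -64662895/679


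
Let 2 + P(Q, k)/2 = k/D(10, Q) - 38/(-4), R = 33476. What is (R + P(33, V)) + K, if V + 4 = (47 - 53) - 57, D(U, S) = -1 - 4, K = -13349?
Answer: 100844/5 ≈ 20169.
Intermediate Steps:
D(U, S) = -5
V = -67 (V = -4 + ((47 - 53) - 57) = -4 + (-6 - 57) = -4 - 63 = -67)
P(Q, k) = 15 - 2*k/5 (P(Q, k) = -4 + 2*(k/(-5) - 38/(-4)) = -4 + 2*(k*(-1/5) - 38*(-1/4)) = -4 + 2*(-k/5 + 19/2) = -4 + 2*(19/2 - k/5) = -4 + (19 - 2*k/5) = 15 - 2*k/5)
(R + P(33, V)) + K = (33476 + (15 - 2/5*(-67))) - 13349 = (33476 + (15 + 134/5)) - 13349 = (33476 + 209/5) - 13349 = 167589/5 - 13349 = 100844/5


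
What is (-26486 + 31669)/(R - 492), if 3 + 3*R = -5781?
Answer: -5183/2420 ≈ -2.1417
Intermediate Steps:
R = -1928 (R = -1 + (⅓)*(-5781) = -1 - 1927 = -1928)
(-26486 + 31669)/(R - 492) = (-26486 + 31669)/(-1928 - 492) = 5183/(-2420) = 5183*(-1/2420) = -5183/2420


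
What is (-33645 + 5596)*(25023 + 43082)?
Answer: -1910277145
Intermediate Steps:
(-33645 + 5596)*(25023 + 43082) = -28049*68105 = -1910277145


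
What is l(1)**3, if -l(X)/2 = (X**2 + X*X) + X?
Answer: -216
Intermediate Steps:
l(X) = -4*X**2 - 2*X (l(X) = -2*((X**2 + X*X) + X) = -2*((X**2 + X**2) + X) = -2*(2*X**2 + X) = -2*(X + 2*X**2) = -4*X**2 - 2*X)
l(1)**3 = (-2*1*(1 + 2*1))**3 = (-2*1*(1 + 2))**3 = (-2*1*3)**3 = (-6)**3 = -216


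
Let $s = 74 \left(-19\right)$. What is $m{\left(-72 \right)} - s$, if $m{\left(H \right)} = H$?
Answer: $1334$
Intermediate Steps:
$s = -1406$
$m{\left(-72 \right)} - s = -72 - -1406 = -72 + 1406 = 1334$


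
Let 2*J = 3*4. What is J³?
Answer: 216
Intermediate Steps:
J = 6 (J = (3*4)/2 = (½)*12 = 6)
J³ = 6³ = 216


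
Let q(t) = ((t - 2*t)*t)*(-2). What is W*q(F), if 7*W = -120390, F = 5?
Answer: -6019500/7 ≈ -8.5993e+5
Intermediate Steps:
W = -120390/7 (W = (1/7)*(-120390) = -120390/7 ≈ -17199.)
q(t) = 2*t**2 (q(t) = ((-t)*t)*(-2) = -t**2*(-2) = 2*t**2)
W*q(F) = -240780*5**2/7 = -240780*25/7 = -120390/7*50 = -6019500/7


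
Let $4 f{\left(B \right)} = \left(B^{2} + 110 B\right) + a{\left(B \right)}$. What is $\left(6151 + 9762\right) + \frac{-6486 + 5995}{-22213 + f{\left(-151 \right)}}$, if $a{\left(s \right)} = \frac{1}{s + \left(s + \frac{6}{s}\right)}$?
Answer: $\frac{59992147933719}{3770003039} \approx 15913.0$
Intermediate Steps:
$a{\left(s \right)} = \frac{1}{2 s + \frac{6}{s}}$
$f{\left(B \right)} = \frac{B^{2}}{4} + \frac{55 B}{2} + \frac{B}{8 \left(3 + B^{2}\right)}$ ($f{\left(B \right)} = \frac{\left(B^{2} + 110 B\right) + \frac{B}{2 \left(3 + B^{2}\right)}}{4} = \frac{B^{2} + 110 B + \frac{B}{2 \left(3 + B^{2}\right)}}{4} = \frac{B^{2}}{4} + \frac{55 B}{2} + \frac{B}{8 \left(3 + B^{2}\right)}$)
$\left(6151 + 9762\right) + \frac{-6486 + 5995}{-22213 + f{\left(-151 \right)}} = \left(6151 + 9762\right) + \frac{-6486 + 5995}{-22213 + \frac{1}{8} \left(-151\right) \frac{1}{3 + \left(-151\right)^{2}} \left(1 + 2 \left(3 + \left(-151\right)^{2}\right) \left(110 - 151\right)\right)} = 15913 - \frac{491}{-22213 + \frac{1}{8} \left(-151\right) \frac{1}{3 + 22801} \left(1 + 2 \left(3 + 22801\right) \left(-41\right)\right)} = 15913 - \frac{491}{-22213 + \frac{1}{8} \left(-151\right) \frac{1}{22804} \left(1 + 2 \cdot 22804 \left(-41\right)\right)} = 15913 - \frac{491}{-22213 + \frac{1}{8} \left(-151\right) \frac{1}{22804} \left(1 - 1869928\right)} = 15913 - \frac{491}{-22213 + \frac{1}{8} \left(-151\right) \frac{1}{22804} \left(-1869927\right)} = 15913 - \frac{491}{-22213 + \frac{282358977}{182432}} = 15913 - \frac{491}{- \frac{3770003039}{182432}} = 15913 - - \frac{89574112}{3770003039} = 15913 + \frac{89574112}{3770003039} = \frac{59992147933719}{3770003039}$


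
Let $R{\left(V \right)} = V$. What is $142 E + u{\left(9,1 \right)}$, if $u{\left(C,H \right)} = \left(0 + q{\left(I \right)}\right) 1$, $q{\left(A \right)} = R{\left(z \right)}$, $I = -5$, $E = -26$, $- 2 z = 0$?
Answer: $-3692$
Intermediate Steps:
$z = 0$ ($z = \left(- \frac{1}{2}\right) 0 = 0$)
$q{\left(A \right)} = 0$
$u{\left(C,H \right)} = 0$ ($u{\left(C,H \right)} = \left(0 + 0\right) 1 = 0 \cdot 1 = 0$)
$142 E + u{\left(9,1 \right)} = 142 \left(-26\right) + 0 = -3692 + 0 = -3692$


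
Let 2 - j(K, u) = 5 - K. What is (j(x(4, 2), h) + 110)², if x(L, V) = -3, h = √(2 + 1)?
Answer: 10816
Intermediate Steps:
h = √3 ≈ 1.7320
j(K, u) = -3 + K (j(K, u) = 2 - (5 - K) = 2 + (-5 + K) = -3 + K)
(j(x(4, 2), h) + 110)² = ((-3 - 3) + 110)² = (-6 + 110)² = 104² = 10816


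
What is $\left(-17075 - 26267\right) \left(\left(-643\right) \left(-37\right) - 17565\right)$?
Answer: $-269847292$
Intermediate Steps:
$\left(-17075 - 26267\right) \left(\left(-643\right) \left(-37\right) - 17565\right) = - 43342 \left(23791 - 17565\right) = \left(-43342\right) 6226 = -269847292$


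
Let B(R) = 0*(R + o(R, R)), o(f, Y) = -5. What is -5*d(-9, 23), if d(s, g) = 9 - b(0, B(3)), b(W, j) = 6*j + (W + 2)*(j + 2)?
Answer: -25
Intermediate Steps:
B(R) = 0 (B(R) = 0*(R - 5) = 0*(-5 + R) = 0)
b(W, j) = 6*j + (2 + W)*(2 + j)
d(s, g) = 5 (d(s, g) = 9 - (4 + 2*0 + 8*0 + 0*0) = 9 - (4 + 0 + 0 + 0) = 9 - 1*4 = 9 - 4 = 5)
-5*d(-9, 23) = -5*5 = -25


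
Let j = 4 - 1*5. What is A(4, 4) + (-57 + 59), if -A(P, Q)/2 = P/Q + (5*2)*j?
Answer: 20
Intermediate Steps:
j = -1 (j = 4 - 5 = -1)
A(P, Q) = 20 - 2*P/Q (A(P, Q) = -2*(P/Q + (5*2)*(-1)) = -2*(P/Q + 10*(-1)) = -2*(P/Q - 10) = -2*(-10 + P/Q) = 20 - 2*P/Q)
A(4, 4) + (-57 + 59) = (20 - 2*4/4) + (-57 + 59) = (20 - 2*4*¼) + 2 = (20 - 2) + 2 = 18 + 2 = 20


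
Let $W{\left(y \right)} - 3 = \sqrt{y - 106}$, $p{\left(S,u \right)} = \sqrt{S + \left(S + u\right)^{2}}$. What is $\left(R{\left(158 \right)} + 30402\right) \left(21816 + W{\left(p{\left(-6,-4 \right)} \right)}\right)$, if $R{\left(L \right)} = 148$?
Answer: $666570450 + 30550 \sqrt{-106 + \sqrt{94}} \approx 6.6657 \cdot 10^{8} + 2.998 \cdot 10^{5} i$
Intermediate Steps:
$W{\left(y \right)} = 3 + \sqrt{-106 + y}$ ($W{\left(y \right)} = 3 + \sqrt{y - 106} = 3 + \sqrt{-106 + y}$)
$\left(R{\left(158 \right)} + 30402\right) \left(21816 + W{\left(p{\left(-6,-4 \right)} \right)}\right) = \left(148 + 30402\right) \left(21816 + \left(3 + \sqrt{-106 + \sqrt{-6 + \left(-6 - 4\right)^{2}}}\right)\right) = 30550 \left(21816 + \left(3 + \sqrt{-106 + \sqrt{-6 + \left(-10\right)^{2}}}\right)\right) = 30550 \left(21816 + \left(3 + \sqrt{-106 + \sqrt{-6 + 100}}\right)\right) = 30550 \left(21816 + \left(3 + \sqrt{-106 + \sqrt{94}}\right)\right) = 30550 \left(21819 + \sqrt{-106 + \sqrt{94}}\right) = 666570450 + 30550 \sqrt{-106 + \sqrt{94}}$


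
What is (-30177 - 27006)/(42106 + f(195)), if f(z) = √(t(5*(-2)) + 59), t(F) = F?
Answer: -57183/42113 ≈ -1.3578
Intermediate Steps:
f(z) = 7 (f(z) = √(5*(-2) + 59) = √(-10 + 59) = √49 = 7)
(-30177 - 27006)/(42106 + f(195)) = (-30177 - 27006)/(42106 + 7) = -57183/42113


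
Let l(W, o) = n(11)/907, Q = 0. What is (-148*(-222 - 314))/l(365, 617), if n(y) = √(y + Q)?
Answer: 71950496*√11/11 ≈ 2.1694e+7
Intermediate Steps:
n(y) = √y (n(y) = √(y + 0) = √y)
l(W, o) = √11/907
(-148*(-222 - 314))/l(365, 617) = (-148*(-222 - 314))/((√11/907)) = (-148*(-536))*(907*√11/11) = 79328*(907*√11/11) = 71950496*√11/11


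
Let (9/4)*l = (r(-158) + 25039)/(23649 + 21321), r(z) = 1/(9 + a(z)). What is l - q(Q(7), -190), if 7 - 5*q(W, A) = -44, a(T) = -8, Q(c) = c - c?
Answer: -2014043/202365 ≈ -9.9525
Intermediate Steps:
Q(c) = 0
q(W, A) = 51/5 (q(W, A) = 7/5 - ⅕*(-44) = 7/5 + 44/5 = 51/5)
r(z) = 1 (r(z) = 1/(9 - 8) = 1/1 = 1)
l = 10016/40473 (l = 4*((1 + 25039)/(23649 + 21321))/9 = 4*(25040/44970)/9 = 4*(25040*(1/44970))/9 = (4/9)*(2504/4497) = 10016/40473 ≈ 0.24747)
l - q(Q(7), -190) = 10016/40473 - 1*51/5 = 10016/40473 - 51/5 = -2014043/202365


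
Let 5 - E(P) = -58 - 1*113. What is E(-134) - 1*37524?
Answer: -37348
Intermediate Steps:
E(P) = 176 (E(P) = 5 - (-58 - 1*113) = 5 - (-58 - 113) = 5 - 1*(-171) = 5 + 171 = 176)
E(-134) - 1*37524 = 176 - 1*37524 = 176 - 37524 = -37348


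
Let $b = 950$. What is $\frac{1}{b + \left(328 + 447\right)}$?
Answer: $\frac{1}{1725} \approx 0.00057971$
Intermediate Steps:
$\frac{1}{b + \left(328 + 447\right)} = \frac{1}{950 + \left(328 + 447\right)} = \frac{1}{950 + 775} = \frac{1}{1725}$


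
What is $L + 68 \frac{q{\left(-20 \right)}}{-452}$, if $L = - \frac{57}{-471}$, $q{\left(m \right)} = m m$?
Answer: $- \frac{1065453}{17741} \approx -60.056$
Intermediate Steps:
$q{\left(m \right)} = m^{2}$
$L = \frac{19}{157}$ ($L = \left(-57\right) \left(- \frac{1}{471}\right) = \frac{19}{157} \approx 0.12102$)
$L + 68 \frac{q{\left(-20 \right)}}{-452} = \frac{19}{157} + 68 \frac{\left(-20\right)^{2}}{-452} = \frac{19}{157} + 68 \cdot 400 \left(- \frac{1}{452}\right) = \frac{19}{157} + 68 \left(- \frac{100}{113}\right) = \frac{19}{157} - \frac{6800}{113} = - \frac{1065453}{17741}$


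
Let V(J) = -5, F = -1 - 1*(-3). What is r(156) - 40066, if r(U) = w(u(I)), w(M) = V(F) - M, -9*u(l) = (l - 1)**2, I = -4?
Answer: -360614/9 ≈ -40068.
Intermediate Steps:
F = 2 (F = -1 + 3 = 2)
u(l) = -(-1 + l)**2/9 (u(l) = -(l - 1)**2/9 = -(-1 + l)**2/9)
w(M) = -5 - M
r(U) = -20/9 (r(U) = -5 - (-1)*(-1 - 4)**2/9 = -5 - (-1)*(-5)**2/9 = -5 - (-1)*25/9 = -5 - 1*(-25/9) = -5 + 25/9 = -20/9)
r(156) - 40066 = -20/9 - 40066 = -360614/9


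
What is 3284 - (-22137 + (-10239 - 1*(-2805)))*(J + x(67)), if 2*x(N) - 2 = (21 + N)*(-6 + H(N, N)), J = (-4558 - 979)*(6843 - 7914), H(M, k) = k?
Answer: 175439186936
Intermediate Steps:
J = 5930127 (J = -5537*(-1071) = 5930127)
x(N) = 1 + (-6 + N)*(21 + N)/2 (x(N) = 1 + ((21 + N)*(-6 + N))/2 = 1 + ((-6 + N)*(21 + N))/2 = 1 + (-6 + N)*(21 + N)/2)
3284 - (-22137 + (-10239 - 1*(-2805)))*(J + x(67)) = 3284 - (-22137 + (-10239 - 1*(-2805)))*(5930127 + (-62 + (1/2)*67**2 + (15/2)*67)) = 3284 - (-22137 + (-10239 + 2805))*(5930127 + (-62 + (1/2)*4489 + 1005/2)) = 3284 - (-22137 - 7434)*(5930127 + (-62 + 4489/2 + 1005/2)) = 3284 - (-29571)*(5930127 + 2685) = 3284 - (-29571)*5932812 = 3284 - 1*(-175439183652) = 3284 + 175439183652 = 175439186936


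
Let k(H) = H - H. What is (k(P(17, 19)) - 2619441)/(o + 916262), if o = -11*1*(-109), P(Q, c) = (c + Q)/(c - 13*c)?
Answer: -2619441/917461 ≈ -2.8551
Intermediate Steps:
P(Q, c) = -(Q + c)/(12*c) (P(Q, c) = (Q + c)/((-12*c)) = (Q + c)*(-1/(12*c)) = -(Q + c)/(12*c))
o = 1199 (o = -11*(-109) = 1199)
k(H) = 0
(k(P(17, 19)) - 2619441)/(o + 916262) = (0 - 2619441)/(1199 + 916262) = -2619441/917461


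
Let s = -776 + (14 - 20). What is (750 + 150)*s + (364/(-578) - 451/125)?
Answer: -25424928089/36125 ≈ -7.0380e+5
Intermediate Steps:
s = -782 (s = -776 - 6 = -782)
(750 + 150)*s + (364/(-578) - 451/125) = (750 + 150)*(-782) + (364/(-578) - 451/125) = 900*(-782) + (364*(-1/578) - 451*1/125) = -703800 + (-182/289 - 451/125) = -703800 - 153089/36125 = -25424928089/36125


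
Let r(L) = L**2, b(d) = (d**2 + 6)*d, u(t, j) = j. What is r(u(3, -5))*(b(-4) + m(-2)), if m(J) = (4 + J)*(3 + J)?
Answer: -2150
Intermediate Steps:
b(d) = d*(6 + d**2) (b(d) = (6 + d**2)*d = d*(6 + d**2))
m(J) = (3 + J)*(4 + J)
r(u(3, -5))*(b(-4) + m(-2)) = (-5)**2*(-4*(6 + (-4)**2) + (12 + (-2)**2 + 7*(-2))) = 25*(-4*(6 + 16) + (12 + 4 - 14)) = 25*(-4*22 + 2) = 25*(-88 + 2) = 25*(-86) = -2150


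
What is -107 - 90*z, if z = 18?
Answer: -1727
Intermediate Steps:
-107 - 90*z = -107 - 90*18 = -107 - 1620 = -1727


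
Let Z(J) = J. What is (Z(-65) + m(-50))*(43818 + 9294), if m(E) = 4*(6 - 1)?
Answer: -2390040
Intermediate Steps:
m(E) = 20 (m(E) = 4*5 = 20)
(Z(-65) + m(-50))*(43818 + 9294) = (-65 + 20)*(43818 + 9294) = -45*53112 = -2390040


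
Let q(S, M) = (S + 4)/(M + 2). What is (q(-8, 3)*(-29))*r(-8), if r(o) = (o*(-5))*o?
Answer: -7424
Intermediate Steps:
r(o) = -5*o² (r(o) = (-5*o)*o = -5*o²)
q(S, M) = (4 + S)/(2 + M)
(q(-8, 3)*(-29))*r(-8) = (((4 - 8)/(2 + 3))*(-29))*(-5*(-8)²) = ((-4/5)*(-29))*(-5*64) = (((⅕)*(-4))*(-29))*(-320) = -⅘*(-29)*(-320) = (116/5)*(-320) = -7424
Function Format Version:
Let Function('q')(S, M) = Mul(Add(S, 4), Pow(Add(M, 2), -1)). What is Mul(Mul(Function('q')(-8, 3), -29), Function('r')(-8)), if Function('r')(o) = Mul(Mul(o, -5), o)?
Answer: -7424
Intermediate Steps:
Function('r')(o) = Mul(-5, Pow(o, 2)) (Function('r')(o) = Mul(Mul(-5, o), o) = Mul(-5, Pow(o, 2)))
Function('q')(S, M) = Mul(Pow(Add(2, M), -1), Add(4, S)) (Function('q')(S, M) = Mul(Add(4, S), Pow(Add(2, M), -1)) = Mul(Pow(Add(2, M), -1), Add(4, S)))
Mul(Mul(Function('q')(-8, 3), -29), Function('r')(-8)) = Mul(Mul(Mul(Pow(Add(2, 3), -1), Add(4, -8)), -29), Mul(-5, Pow(-8, 2))) = Mul(Mul(Mul(Pow(5, -1), -4), -29), Mul(-5, 64)) = Mul(Mul(Mul(Rational(1, 5), -4), -29), -320) = Mul(Mul(Rational(-4, 5), -29), -320) = Mul(Rational(116, 5), -320) = -7424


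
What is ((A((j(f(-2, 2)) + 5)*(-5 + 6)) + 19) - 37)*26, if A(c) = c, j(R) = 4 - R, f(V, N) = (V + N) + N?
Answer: -286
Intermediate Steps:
f(V, N) = V + 2*N (f(V, N) = (N + V) + N = V + 2*N)
((A((j(f(-2, 2)) + 5)*(-5 + 6)) + 19) - 37)*26 = ((((4 - (-2 + 2*2)) + 5)*(-5 + 6) + 19) - 37)*26 = ((((4 - (-2 + 4)) + 5)*1 + 19) - 37)*26 = ((((4 - 1*2) + 5)*1 + 19) - 37)*26 = ((((4 - 2) + 5)*1 + 19) - 37)*26 = (((2 + 5)*1 + 19) - 37)*26 = ((7*1 + 19) - 37)*26 = ((7 + 19) - 37)*26 = (26 - 37)*26 = -11*26 = -286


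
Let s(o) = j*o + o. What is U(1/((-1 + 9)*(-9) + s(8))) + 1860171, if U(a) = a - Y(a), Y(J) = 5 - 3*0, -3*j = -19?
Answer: 74406637/40 ≈ 1.8602e+6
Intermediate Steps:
j = 19/3 (j = -⅓*(-19) = 19/3 ≈ 6.3333)
s(o) = 22*o/3 (s(o) = 19*o/3 + o = 22*o/3)
Y(J) = 5 (Y(J) = 5 + 0 = 5)
U(a) = -5 + a (U(a) = a - 1*5 = a - 5 = -5 + a)
U(1/((-1 + 9)*(-9) + s(8))) + 1860171 = (-5 + 1/((-1 + 9)*(-9) + (22/3)*8)) + 1860171 = (-5 + 1/(8*(-9) + 176/3)) + 1860171 = (-5 + 1/(-72 + 176/3)) + 1860171 = (-5 + 1/(-40/3)) + 1860171 = (-5 - 3/40) + 1860171 = -203/40 + 1860171 = 74406637/40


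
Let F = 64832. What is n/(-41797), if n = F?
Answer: -64832/41797 ≈ -1.5511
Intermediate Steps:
n = 64832
n/(-41797) = 64832/(-41797) = 64832*(-1/41797) = -64832/41797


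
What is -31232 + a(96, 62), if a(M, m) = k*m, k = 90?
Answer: -25652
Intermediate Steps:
a(M, m) = 90*m
-31232 + a(96, 62) = -31232 + 90*62 = -31232 + 5580 = -25652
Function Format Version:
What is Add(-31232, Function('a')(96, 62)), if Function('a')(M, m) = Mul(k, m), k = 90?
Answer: -25652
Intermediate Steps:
Function('a')(M, m) = Mul(90, m)
Add(-31232, Function('a')(96, 62)) = Add(-31232, Mul(90, 62)) = Add(-31232, 5580) = -25652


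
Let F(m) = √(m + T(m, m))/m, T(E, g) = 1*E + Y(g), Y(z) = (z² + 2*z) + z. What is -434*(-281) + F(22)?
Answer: 121954 + 3*√66/22 ≈ 1.2196e+5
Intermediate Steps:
Y(z) = z² + 3*z
T(E, g) = E + g*(3 + g) (T(E, g) = 1*E + g*(3 + g) = E + g*(3 + g))
F(m) = √(2*m + m*(3 + m))/m (F(m) = √(m + (m + m*(3 + m)))/m = √(2*m + m*(3 + m))/m)
-434*(-281) + F(22) = -434*(-281) + √(22*(5 + 22))/22 = 121954 + √(22*27)/22 = 121954 + √594/22 = 121954 + (3*√66)/22 = 121954 + 3*√66/22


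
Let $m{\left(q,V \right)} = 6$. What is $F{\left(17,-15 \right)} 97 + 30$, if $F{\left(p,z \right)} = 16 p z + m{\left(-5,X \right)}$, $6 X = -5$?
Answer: $-395148$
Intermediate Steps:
$X = - \frac{5}{6}$ ($X = \frac{1}{6} \left(-5\right) = - \frac{5}{6} \approx -0.83333$)
$F{\left(p,z \right)} = 6 + 16 p z$ ($F{\left(p,z \right)} = 16 p z + 6 = 6 + 16 p z$)
$F{\left(17,-15 \right)} 97 + 30 = \left(6 + 16 \cdot 17 \left(-15\right)\right) 97 + 30 = \left(6 - 4080\right) 97 + 30 = \left(-4074\right) 97 + 30 = -395178 + 30 = -395148$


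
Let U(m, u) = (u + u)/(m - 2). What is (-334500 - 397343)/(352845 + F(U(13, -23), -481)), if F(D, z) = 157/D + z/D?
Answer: -16832389/8117217 ≈ -2.0737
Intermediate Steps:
U(m, u) = 2*u/(-2 + m) (U(m, u) = (2*u)/(-2 + m) = 2*u/(-2 + m))
(-334500 - 397343)/(352845 + F(U(13, -23), -481)) = (-334500 - 397343)/(352845 + (157 - 481)/((2*(-23)/(-2 + 13)))) = -731843/(352845 - 324/(2*(-23)/11)) = -731843/(352845 - 324/(2*(-23)*(1/11))) = -731843/(352845 - 324/(-46/11)) = -731843/(352845 - 11/46*(-324)) = -731843/(352845 + 1782/23) = -731843/8117217/23 = -731843*23/8117217 = -16832389/8117217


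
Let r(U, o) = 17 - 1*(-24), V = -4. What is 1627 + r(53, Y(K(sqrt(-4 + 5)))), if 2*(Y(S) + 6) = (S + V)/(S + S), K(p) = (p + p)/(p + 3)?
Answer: 1668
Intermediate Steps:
K(p) = 2*p/(3 + p) (K(p) = (2*p)/(3 + p) = 2*p/(3 + p))
Y(S) = -6 + (-4 + S)/(4*S) (Y(S) = -6 + ((S - 4)/(S + S))/2 = -6 + ((-4 + S)/((2*S)))/2 = -6 + ((-4 + S)*(1/(2*S)))/2 = -6 + ((-4 + S)/(2*S))/2 = -6 + (-4 + S)/(4*S))
r(U, o) = 41 (r(U, o) = 17 + 24 = 41)
1627 + r(53, Y(K(sqrt(-4 + 5)))) = 1627 + 41 = 1668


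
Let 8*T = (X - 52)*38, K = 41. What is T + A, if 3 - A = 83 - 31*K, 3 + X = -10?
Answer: 3529/4 ≈ 882.25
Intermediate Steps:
X = -13 (X = -3 - 10 = -13)
T = -1235/4 (T = ((-13 - 52)*38)/8 = (-65*38)/8 = (1/8)*(-2470) = -1235/4 ≈ -308.75)
A = 1191 (A = 3 - (83 - 31*41) = 3 - (83 - 1271) = 3 - 1*(-1188) = 3 + 1188 = 1191)
T + A = -1235/4 + 1191 = 3529/4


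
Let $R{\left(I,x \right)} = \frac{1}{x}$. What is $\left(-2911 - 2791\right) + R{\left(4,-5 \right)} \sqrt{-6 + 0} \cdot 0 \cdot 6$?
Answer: $-5702$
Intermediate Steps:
$\left(-2911 - 2791\right) + R{\left(4,-5 \right)} \sqrt{-6 + 0} \cdot 0 \cdot 6 = \left(-2911 - 2791\right) + \frac{\sqrt{-6 + 0}}{-5} \cdot 0 \cdot 6 = -5702 + - \frac{\sqrt{-6}}{5} \cdot 0 = -5702 + - \frac{i \sqrt{6}}{5} \cdot 0 = -5702 + 0 = -5702$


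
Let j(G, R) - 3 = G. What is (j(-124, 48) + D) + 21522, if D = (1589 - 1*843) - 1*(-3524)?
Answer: 25671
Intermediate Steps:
j(G, R) = 3 + G
D = 4270 (D = (1589 - 843) + 3524 = 746 + 3524 = 4270)
(j(-124, 48) + D) + 21522 = ((3 - 124) + 4270) + 21522 = (-121 + 4270) + 21522 = 4149 + 21522 = 25671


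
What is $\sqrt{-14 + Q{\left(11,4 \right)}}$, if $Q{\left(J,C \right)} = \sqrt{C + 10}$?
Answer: $\sqrt{-14 + \sqrt{14}} \approx 3.2029 i$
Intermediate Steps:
$Q{\left(J,C \right)} = \sqrt{10 + C}$
$\sqrt{-14 + Q{\left(11,4 \right)}} = \sqrt{-14 + \sqrt{10 + 4}} = \sqrt{-14 + \sqrt{14}}$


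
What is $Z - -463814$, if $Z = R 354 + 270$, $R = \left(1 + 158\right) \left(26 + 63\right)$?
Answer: $5473538$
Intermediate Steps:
$R = 14151$ ($R = 159 \cdot 89 = 14151$)
$Z = 5009724$ ($Z = 14151 \cdot 354 + 270 = 5009454 + 270 = 5009724$)
$Z - -463814 = 5009724 - -463814 = 5009724 + 463814 = 5473538$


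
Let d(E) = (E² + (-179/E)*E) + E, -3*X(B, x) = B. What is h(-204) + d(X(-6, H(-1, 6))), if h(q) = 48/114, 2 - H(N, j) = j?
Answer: -3279/19 ≈ -172.58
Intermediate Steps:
H(N, j) = 2 - j
X(B, x) = -B/3
d(E) = -179 + E + E² (d(E) = (E² - 179) + E = (-179 + E²) + E = -179 + E + E²)
h(q) = 8/19 (h(q) = 48*(1/114) = 8/19)
h(-204) + d(X(-6, H(-1, 6))) = 8/19 + (-179 - ⅓*(-6) + (-⅓*(-6))²) = 8/19 + (-179 + 2 + 2²) = 8/19 + (-179 + 2 + 4) = 8/19 - 173 = -3279/19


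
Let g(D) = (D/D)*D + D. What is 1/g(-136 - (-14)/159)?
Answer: -159/43220 ≈ -0.0036789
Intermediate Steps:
g(D) = 2*D (g(D) = 1*D + D = D + D = 2*D)
1/g(-136 - (-14)/159) = 1/(2*(-136 - (-14)/159)) = 1/(2*(-136 - 1*(-14/159))) = 1/(2*(-136 + 14/159)) = 1/(2*(-21610/159)) = 1/(-43220/159) = -159/43220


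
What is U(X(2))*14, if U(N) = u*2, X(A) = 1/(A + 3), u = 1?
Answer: 28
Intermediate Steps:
X(A) = 1/(3 + A)
U(N) = 2 (U(N) = 1*2 = 2)
U(X(2))*14 = 2*14 = 28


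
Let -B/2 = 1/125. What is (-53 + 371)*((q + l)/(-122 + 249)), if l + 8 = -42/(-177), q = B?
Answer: -18243024/936625 ≈ -19.477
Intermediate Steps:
B = -2/125 ≈ -0.016000
q = -2/125 ≈ -0.016000
l = -458/59 (l = -8 - 42/(-177) = -8 - 42*(-1/177) = -8 + 14/59 = -458/59 ≈ -7.7627)
(-53 + 371)*((q + l)/(-122 + 249)) = (-53 + 371)*((-2/125 - 458/59)/(-122 + 249)) = 318*(-57368/7375/127) = 318*(-57368/7375*1/127) = 318*(-57368/936625) = -18243024/936625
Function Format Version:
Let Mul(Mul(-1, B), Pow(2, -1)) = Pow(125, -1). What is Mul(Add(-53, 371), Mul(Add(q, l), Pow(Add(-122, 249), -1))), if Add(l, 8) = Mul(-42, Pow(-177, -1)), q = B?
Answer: Rational(-18243024, 936625) ≈ -19.477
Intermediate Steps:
B = Rational(-2, 125) (B = Mul(-2, Pow(125, -1)) = Mul(-2, Rational(1, 125)) = Rational(-2, 125) ≈ -0.016000)
q = Rational(-2, 125) ≈ -0.016000
l = Rational(-458, 59) (l = Add(-8, Mul(-42, Pow(-177, -1))) = Add(-8, Mul(-42, Rational(-1, 177))) = Add(-8, Rational(14, 59)) = Rational(-458, 59) ≈ -7.7627)
Mul(Add(-53, 371), Mul(Add(q, l), Pow(Add(-122, 249), -1))) = Mul(Add(-53, 371), Mul(Add(Rational(-2, 125), Rational(-458, 59)), Pow(Add(-122, 249), -1))) = Mul(318, Mul(Rational(-57368, 7375), Pow(127, -1))) = Mul(318, Mul(Rational(-57368, 7375), Rational(1, 127))) = Mul(318, Rational(-57368, 936625)) = Rational(-18243024, 936625)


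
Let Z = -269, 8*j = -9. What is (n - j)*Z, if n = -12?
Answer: 23403/8 ≈ 2925.4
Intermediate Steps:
j = -9/8 (j = (⅛)*(-9) = -9/8 ≈ -1.1250)
(n - j)*Z = (-12 - 1*(-9/8))*(-269) = (-12 + 9/8)*(-269) = -87/8*(-269) = 23403/8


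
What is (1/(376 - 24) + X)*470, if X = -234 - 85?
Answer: -26387445/176 ≈ -1.4993e+5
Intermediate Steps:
X = -319
(1/(376 - 24) + X)*470 = (1/(376 - 24) - 319)*470 = (1/352 - 319)*470 = -112287/352*470 = -26387445/176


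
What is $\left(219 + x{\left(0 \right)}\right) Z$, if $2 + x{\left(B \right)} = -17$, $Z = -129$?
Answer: $-25800$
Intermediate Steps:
$x{\left(B \right)} = -19$ ($x{\left(B \right)} = -2 - 17 = -19$)
$\left(219 + x{\left(0 \right)}\right) Z = \left(219 - 19\right) \left(-129\right) = 200 \left(-129\right) = -25800$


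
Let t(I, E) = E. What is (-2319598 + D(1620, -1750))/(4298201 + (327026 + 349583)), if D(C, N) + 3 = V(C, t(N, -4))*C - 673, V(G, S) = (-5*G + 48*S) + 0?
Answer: -7876657/2487405 ≈ -3.1666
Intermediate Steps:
V(G, S) = -5*G + 48*S
D(C, N) = -676 + C*(-192 - 5*C) (D(C, N) = -3 + ((-5*C + 48*(-4))*C - 673) = -3 + ((-5*C - 192)*C - 673) = -3 + ((-192 - 5*C)*C - 673) = -3 + (C*(-192 - 5*C) - 673) = -3 + (-673 + C*(-192 - 5*C)) = -676 + C*(-192 - 5*C))
(-2319598 + D(1620, -1750))/(4298201 + (327026 + 349583)) = (-2319598 + (-676 - 1*1620*(192 + 5*1620)))/(4298201 + (327026 + 349583)) = (-2319598 + (-676 - 1*1620*(192 + 8100)))/(4298201 + 676609) = (-2319598 + (-676 - 1*1620*8292))/4974810 = (-2319598 + (-676 - 13433040))*(1/4974810) = (-2319598 - 13433716)*(1/4974810) = -15753314*1/4974810 = -7876657/2487405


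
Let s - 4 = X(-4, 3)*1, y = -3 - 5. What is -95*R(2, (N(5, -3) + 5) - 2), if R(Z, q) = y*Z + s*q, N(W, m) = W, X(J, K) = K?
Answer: -3800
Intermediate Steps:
y = -8
s = 7 (s = 4 + 3*1 = 4 + 3 = 7)
R(Z, q) = -8*Z + 7*q
-95*R(2, (N(5, -3) + 5) - 2) = -95*(-8*2 + 7*((5 + 5) - 2)) = -95*(-16 + 7*(10 - 2)) = -95*(-16 + 7*8) = -95*(-16 + 56) = -95*40 = -3800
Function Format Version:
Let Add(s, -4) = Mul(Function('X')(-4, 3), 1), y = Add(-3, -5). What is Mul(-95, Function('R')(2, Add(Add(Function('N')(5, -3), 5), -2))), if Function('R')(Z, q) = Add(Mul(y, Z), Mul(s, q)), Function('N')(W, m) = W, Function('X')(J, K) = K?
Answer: -3800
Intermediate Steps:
y = -8
s = 7 (s = Add(4, Mul(3, 1)) = Add(4, 3) = 7)
Function('R')(Z, q) = Add(Mul(-8, Z), Mul(7, q))
Mul(-95, Function('R')(2, Add(Add(Function('N')(5, -3), 5), -2))) = Mul(-95, Add(Mul(-8, 2), Mul(7, Add(Add(5, 5), -2)))) = Mul(-95, Add(-16, Mul(7, Add(10, -2)))) = Mul(-95, Add(-16, Mul(7, 8))) = Mul(-95, Add(-16, 56)) = Mul(-95, 40) = -3800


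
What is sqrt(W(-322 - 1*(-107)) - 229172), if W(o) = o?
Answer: I*sqrt(229387) ≈ 478.94*I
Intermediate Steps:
sqrt(W(-322 - 1*(-107)) - 229172) = sqrt((-322 - 1*(-107)) - 229172) = sqrt((-322 + 107) - 229172) = sqrt(-215 - 229172) = sqrt(-229387) = I*sqrt(229387)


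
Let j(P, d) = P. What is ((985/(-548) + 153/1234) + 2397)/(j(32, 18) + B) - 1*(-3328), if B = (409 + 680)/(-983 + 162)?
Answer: 29002098404793/8514775228 ≈ 3406.1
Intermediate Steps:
B = -1089/821 (B = 1089/(-821) = 1089*(-1/821) = -1089/821 ≈ -1.3264)
((985/(-548) + 153/1234) + 2397)/(j(32, 18) + B) - 1*(-3328) = ((985/(-548) + 153/1234) + 2397)/(32 - 1089/821) - 1*(-3328) = ((985*(-1/548) + 153*(1/1234)) + 2397)/(25183/821) + 3328 = ((-985/548 + 153/1234) + 2397)*(821/25183) + 3328 = (-565823/338116 + 2397)*(821/25183) + 3328 = (809898229/338116)*(821/25183) + 3328 = 664926446009/8514775228 + 3328 = 29002098404793/8514775228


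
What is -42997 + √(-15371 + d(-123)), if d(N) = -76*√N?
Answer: -42997 + √(-15371 - 76*I*√123) ≈ -42994.0 - 124.03*I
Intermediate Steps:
-42997 + √(-15371 + d(-123)) = -42997 + √(-15371 - 76*I*√123)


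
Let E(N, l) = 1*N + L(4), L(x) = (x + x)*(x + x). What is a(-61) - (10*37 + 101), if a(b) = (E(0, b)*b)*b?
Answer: 237673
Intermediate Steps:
L(x) = 4*x² (L(x) = (2*x)*(2*x) = 4*x²)
E(N, l) = 64 + N (E(N, l) = 1*N + 4*4² = N + 4*16 = N + 64 = 64 + N)
a(b) = 64*b² (a(b) = ((64 + 0)*b)*b = (64*b)*b = 64*b²)
a(-61) - (10*37 + 101) = 64*(-61)² - (10*37 + 101) = 64*3721 - (370 + 101) = 238144 - 1*471 = 238144 - 471 = 237673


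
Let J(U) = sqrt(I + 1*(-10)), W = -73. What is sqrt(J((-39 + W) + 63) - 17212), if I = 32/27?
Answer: sqrt(-154908 + I*sqrt(714))/3 ≈ 0.011315 + 131.19*I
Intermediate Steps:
I = 32/27 (I = 32*(1/27) = 32/27 ≈ 1.1852)
J(U) = I*sqrt(714)/9 (J(U) = sqrt(32/27 + 1*(-10)) = sqrt(32/27 - 10) = sqrt(-238/27) = I*sqrt(714)/9)
sqrt(J((-39 + W) + 63) - 17212) = sqrt(I*sqrt(714)/9 - 17212) = sqrt(-17212 + I*sqrt(714)/9)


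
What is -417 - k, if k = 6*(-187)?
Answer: 705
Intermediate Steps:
k = -1122
-417 - k = -417 - 1*(-1122) = -417 + 1122 = 705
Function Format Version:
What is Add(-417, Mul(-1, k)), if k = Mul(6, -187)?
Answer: 705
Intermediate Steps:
k = -1122
Add(-417, Mul(-1, k)) = Add(-417, Mul(-1, -1122)) = Add(-417, 1122) = 705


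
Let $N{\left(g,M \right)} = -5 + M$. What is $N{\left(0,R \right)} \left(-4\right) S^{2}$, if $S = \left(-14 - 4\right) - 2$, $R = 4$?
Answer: $1600$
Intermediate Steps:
$S = -20$ ($S = -18 - 2 = -20$)
$N{\left(0,R \right)} \left(-4\right) S^{2} = \left(-5 + 4\right) \left(-4\right) \left(-20\right)^{2} = \left(-1\right) \left(-4\right) 400 = 4 \cdot 400 = 1600$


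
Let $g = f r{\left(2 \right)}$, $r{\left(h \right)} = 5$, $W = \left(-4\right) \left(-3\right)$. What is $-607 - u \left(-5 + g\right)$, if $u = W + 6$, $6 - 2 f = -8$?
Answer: $-1147$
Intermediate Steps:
$f = 7$ ($f = 3 - -4 = 3 + 4 = 7$)
$W = 12$
$g = 35$ ($g = 7 \cdot 5 = 35$)
$u = 18$ ($u = 12 + 6 = 18$)
$-607 - u \left(-5 + g\right) = -607 - 18 \left(-5 + 35\right) = -607 - 18 \cdot 30 = -607 - 540 = -1147$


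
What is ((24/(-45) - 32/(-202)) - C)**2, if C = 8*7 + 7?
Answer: 9218496169/2295225 ≈ 4016.4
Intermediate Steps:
C = 63 (C = 56 + 7 = 63)
((24/(-45) - 32/(-202)) - C)**2 = ((24/(-45) - 32/(-202)) - 1*63)**2 = ((24*(-1/45) - 32*(-1/202)) - 63)**2 = ((-8/15 + 16/101) - 63)**2 = (-568/1515 - 63)**2 = (-96013/1515)**2 = 9218496169/2295225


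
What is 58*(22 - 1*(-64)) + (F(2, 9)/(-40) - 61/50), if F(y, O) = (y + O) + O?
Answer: 124657/25 ≈ 4986.3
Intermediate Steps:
F(y, O) = y + 2*O (F(y, O) = (O + y) + O = y + 2*O)
58*(22 - 1*(-64)) + (F(2, 9)/(-40) - 61/50) = 58*(22 - 1*(-64)) + ((2 + 2*9)/(-40) - 61/50) = 58*(22 + 64) + ((2 + 18)*(-1/40) - 61*1/50) = 58*86 + (20*(-1/40) - 61/50) = 4988 + (-1/2 - 61/50) = 4988 - 43/25 = 124657/25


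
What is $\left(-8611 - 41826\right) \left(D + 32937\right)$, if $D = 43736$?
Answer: $-3867156101$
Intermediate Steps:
$\left(-8611 - 41826\right) \left(D + 32937\right) = \left(-8611 - 41826\right) \left(43736 + 32937\right) = \left(-50437\right) 76673 = -3867156101$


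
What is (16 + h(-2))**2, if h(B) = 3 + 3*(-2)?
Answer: 169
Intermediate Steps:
h(B) = -3 (h(B) = 3 - 6 = -3)
(16 + h(-2))**2 = (16 - 3)**2 = 13**2 = 169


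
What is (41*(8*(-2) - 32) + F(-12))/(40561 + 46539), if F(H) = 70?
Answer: -73/3350 ≈ -0.021791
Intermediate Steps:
(41*(8*(-2) - 32) + F(-12))/(40561 + 46539) = (41*(8*(-2) - 32) + 70)/(40561 + 46539) = (41*(-16 - 32) + 70)/87100 = (41*(-48) + 70)*(1/87100) = (-1968 + 70)*(1/87100) = -1898*1/87100 = -73/3350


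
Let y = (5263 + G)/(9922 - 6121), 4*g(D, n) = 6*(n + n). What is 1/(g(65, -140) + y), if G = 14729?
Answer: -181/75068 ≈ -0.0024111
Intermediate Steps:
g(D, n) = 3*n (g(D, n) = (6*(n + n))/4 = (6*(2*n))/4 = (12*n)/4 = 3*n)
y = 952/181 (y = (5263 + 14729)/(9922 - 6121) = 19992/3801 = 19992*(1/3801) = 952/181 ≈ 5.2597)
1/(g(65, -140) + y) = 1/(3*(-140) + 952/181) = 1/(-420 + 952/181) = 1/(-75068/181) = -181/75068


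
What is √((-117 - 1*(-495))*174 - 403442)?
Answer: I*√337670 ≈ 581.09*I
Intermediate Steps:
√((-117 - 1*(-495))*174 - 403442) = √((-117 + 495)*174 - 403442) = √(378*174 - 403442) = √(65772 - 403442) = √(-337670) = I*√337670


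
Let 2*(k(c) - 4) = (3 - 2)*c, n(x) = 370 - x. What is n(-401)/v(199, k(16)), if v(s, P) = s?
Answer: 771/199 ≈ 3.8744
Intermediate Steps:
k(c) = 4 + c/2 (k(c) = 4 + ((3 - 2)*c)/2 = 4 + (1*c)/2 = 4 + c/2)
n(-401)/v(199, k(16)) = (370 - 1*(-401))/199 = (370 + 401)*(1/199) = 771*(1/199) = 771/199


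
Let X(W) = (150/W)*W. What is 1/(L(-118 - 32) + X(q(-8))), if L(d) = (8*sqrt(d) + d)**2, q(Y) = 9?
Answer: I/(150*(80*sqrt(6) + 87*I)) ≈ 1.2617e-5 + 2.8419e-5*I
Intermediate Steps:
X(W) = 150
L(d) = (d + 8*sqrt(d))**2
1/(L(-118 - 32) + X(q(-8))) = 1/(((-118 - 32) + 8*sqrt(-118 - 32))**2 + 150) = 1/((-150 + 8*sqrt(-150))**2 + 150) = 1/((-150 + 8*(5*I*sqrt(6)))**2 + 150) = 1/((-150 + 40*I*sqrt(6))**2 + 150) = 1/(150 + (-150 + 40*I*sqrt(6))**2)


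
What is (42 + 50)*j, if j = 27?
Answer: 2484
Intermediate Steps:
(42 + 50)*j = (42 + 50)*27 = 92*27 = 2484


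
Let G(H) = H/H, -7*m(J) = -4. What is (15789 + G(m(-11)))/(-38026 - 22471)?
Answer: -15790/60497 ≈ -0.26100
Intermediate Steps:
m(J) = 4/7 (m(J) = -⅐*(-4) = 4/7)
G(H) = 1
(15789 + G(m(-11)))/(-38026 - 22471) = (15789 + 1)/(-38026 - 22471) = 15790/(-60497) = 15790*(-1/60497) = -15790/60497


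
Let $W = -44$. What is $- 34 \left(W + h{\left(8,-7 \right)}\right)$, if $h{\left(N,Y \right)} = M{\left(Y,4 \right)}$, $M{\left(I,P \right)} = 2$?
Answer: $1428$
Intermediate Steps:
$h{\left(N,Y \right)} = 2$
$- 34 \left(W + h{\left(8,-7 \right)}\right) = - 34 \left(-44 + 2\right) = \left(-34\right) \left(-42\right) = 1428$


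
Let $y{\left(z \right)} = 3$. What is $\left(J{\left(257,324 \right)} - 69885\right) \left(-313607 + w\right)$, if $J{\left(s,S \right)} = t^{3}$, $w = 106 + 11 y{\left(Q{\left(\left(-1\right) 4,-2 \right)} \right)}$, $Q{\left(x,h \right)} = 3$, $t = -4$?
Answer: $21926773132$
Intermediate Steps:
$w = 139$ ($w = 106 + 11 \cdot 3 = 106 + 33 = 139$)
$J{\left(s,S \right)} = -64$ ($J{\left(s,S \right)} = \left(-4\right)^{3} = -64$)
$\left(J{\left(257,324 \right)} - 69885\right) \left(-313607 + w\right) = \left(-64 - 69885\right) \left(-313607 + 139\right) = \left(-69949\right) \left(-313468\right) = 21926773132$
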